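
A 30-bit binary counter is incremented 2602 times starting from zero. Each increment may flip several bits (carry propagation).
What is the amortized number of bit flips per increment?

Bit i flips on every 2^i-th increment, so over 2602 increments bit i flips floor(2602/2^i) times. Summing over i: total flips < 2 * 2602. Amortized: < 2 = O(1) per increment.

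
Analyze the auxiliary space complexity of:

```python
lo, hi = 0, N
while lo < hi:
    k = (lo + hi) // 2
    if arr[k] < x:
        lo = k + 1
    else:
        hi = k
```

Space complexity: O(1).
Only a constant amount of auxiliary storage is used; nothing grows with n.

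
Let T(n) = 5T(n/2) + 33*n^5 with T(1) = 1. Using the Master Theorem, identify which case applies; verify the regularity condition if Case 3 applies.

a=5, b=2, f(n)=33*n^5.
log_2(5) = 2.322 < 5.
f(n) = Omega(n^(2.322+epsilon)) for some epsilon > 0, so Case 3 is the candidate.
Regularity: a*f(n/b) = 5*33*(n/2)^5 = (5/32)*33*n^5 <= c*f(n) with c = 5/32 < 1. Satisfied.
Case 3: T(n) = Theta(n^5).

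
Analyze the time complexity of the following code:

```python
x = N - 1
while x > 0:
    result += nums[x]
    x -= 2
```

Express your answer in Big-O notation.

Time complexity: O(n).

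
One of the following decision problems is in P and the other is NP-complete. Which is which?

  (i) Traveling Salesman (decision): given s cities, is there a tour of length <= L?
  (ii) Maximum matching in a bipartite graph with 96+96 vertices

(i) is NP-complete: reduces from Hamiltonian Cycle.
(ii) is P: Hopcroft-Karp runs in O(E sqrt(V)).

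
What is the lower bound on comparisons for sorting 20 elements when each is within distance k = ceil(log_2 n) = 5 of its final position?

Partition the 20 positions into floor(n/k) blocks of k = 5 consecutive positions; any permutation within a block keeps every element within k of its final position, so there are at least (k!)^(n/k) distinguishable inputs. Lower bound: log_2((k!)^(n/k)) = (n/k) * log_2(k!) = Theta(n log k); with k = ceil(log_2 n), this is Omega(n log log n).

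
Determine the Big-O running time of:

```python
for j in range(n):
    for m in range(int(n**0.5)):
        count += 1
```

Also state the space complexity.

Time complexity: O(n * sqrt(n)).
Space complexity: O(1).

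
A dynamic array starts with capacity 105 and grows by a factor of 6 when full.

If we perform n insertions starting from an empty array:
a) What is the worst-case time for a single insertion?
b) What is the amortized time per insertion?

(a) Worst-case single insertion: O(n) -- when the array is full at capacity c, the resize copies all c elements, and c can be Theta(n).
(b) Resizes happen at sizes 105, 630, 3780, ... Total copy cost for n insertions: 105 + 630 + ... = O(n) (geometric series with ratio 1/6). Amortized cost per insertion: O(n)/n = O(1).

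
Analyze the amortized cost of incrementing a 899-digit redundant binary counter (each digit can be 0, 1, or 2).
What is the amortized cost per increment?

A redundant counter on 899 digits allows digit values 0, 1, 2. Increment adds 1 to the least significant digit and carries any 2 to a 0 plus +1 on the next digit. With potential Phi = (number of 2-digits), each increment does O(1) actual work plus a chain of carries, each of which decreases Phi by 1. Amortized O(1).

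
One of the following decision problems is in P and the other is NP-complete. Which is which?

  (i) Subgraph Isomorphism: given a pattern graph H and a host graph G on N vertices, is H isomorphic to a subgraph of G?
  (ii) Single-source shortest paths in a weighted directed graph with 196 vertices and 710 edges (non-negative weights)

(i) is NP-complete: generalizes Clique and Hamiltonian Path (pattern size is part of the input).
(ii) is P: Dijkstra's algorithm runs in O((V+E) log V).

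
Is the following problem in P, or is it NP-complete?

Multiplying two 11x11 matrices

This problem is in P: the schoolbook algorithm runs in O(n^3).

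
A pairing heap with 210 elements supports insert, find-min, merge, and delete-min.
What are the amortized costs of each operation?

Pairing heaps are self-adjusting heap-ordered trees. Insert and merge link two roots: O(1). Find-min reads the root: O(1). Delete-min removes the root, then pairs children in two passes; amortized cost is O(log 210) = O(log n).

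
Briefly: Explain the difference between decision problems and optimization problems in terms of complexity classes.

Decision problems have yes/no answers and are classified into P, NP, etc. Optimization problems seek the best solution. Every optimization problem has a corresponding decision version. If the decision version is NP-complete, the optimization version is NP-hard.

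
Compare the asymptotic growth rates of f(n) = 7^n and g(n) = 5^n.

f(n) = 7^n grows faster: (7/5)^n -> infinity since 7/5 > 1.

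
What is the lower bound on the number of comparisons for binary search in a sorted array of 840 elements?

With 840 possible positions, we need at least ceil(log_2(840)) = 10 comparisons. Each comparison splits the remaining candidates by at most half.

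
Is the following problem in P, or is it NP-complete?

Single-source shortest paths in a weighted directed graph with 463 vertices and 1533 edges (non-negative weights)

This problem is in P: Dijkstra's algorithm runs in O((V+E) log V).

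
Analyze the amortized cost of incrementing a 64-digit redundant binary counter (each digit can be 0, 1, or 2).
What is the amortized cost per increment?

A redundant counter on 64 digits allows digit values 0, 1, 2. Increment adds 1 to the least significant digit and carries any 2 to a 0 plus +1 on the next digit. With potential Phi = (number of 2-digits), each increment does O(1) actual work plus a chain of carries, each of which decreases Phi by 1. Amortized O(1).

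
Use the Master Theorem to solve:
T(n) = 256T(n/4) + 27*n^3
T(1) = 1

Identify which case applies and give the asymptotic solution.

a=256, b=4, f(n)=27*n^3.
log_4(256) = 4 > 3.
Since f(n) = O(n^3) is polynomially smaller than n^4, Case 1 applies.
T(n) = Theta(n^4).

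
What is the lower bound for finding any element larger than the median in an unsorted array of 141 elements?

To find an element larger than the median of 141 elements, we must see Omega(n) elements. Without seeing enough elements, an adversary can make any unseen element the median.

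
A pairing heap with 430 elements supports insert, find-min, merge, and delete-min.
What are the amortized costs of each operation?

Pairing heaps are self-adjusting heap-ordered trees. Insert and merge link two roots: O(1). Find-min reads the root: O(1). Delete-min removes the root, then pairs children in two passes; amortized cost is O(log 430) = O(log n).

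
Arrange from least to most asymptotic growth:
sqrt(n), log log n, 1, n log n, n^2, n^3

Ordered by growth rate: 1 < log log n < sqrt(n) < n log n < n^2 < n^3.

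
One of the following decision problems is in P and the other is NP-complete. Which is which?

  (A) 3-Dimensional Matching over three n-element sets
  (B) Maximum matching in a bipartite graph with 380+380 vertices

(A) is NP-complete: one of Karp's 21 NP-complete problems.
(B) is P: Hopcroft-Karp runs in O(E sqrt(V)).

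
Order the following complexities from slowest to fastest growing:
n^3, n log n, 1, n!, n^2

Ordered by growth rate: 1 < n log n < n^2 < n^3 < n!.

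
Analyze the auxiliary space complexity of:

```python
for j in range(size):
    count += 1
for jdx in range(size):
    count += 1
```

Space complexity: O(1).
Only a constant amount of auxiliary storage is used; nothing grows with n.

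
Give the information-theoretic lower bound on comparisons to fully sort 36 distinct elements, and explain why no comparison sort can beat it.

A comparison sort is a binary decision tree whose leaves are the 36! = 371993326789901217467999448150835200000000 possible output permutations. A binary tree with L leaves has height >= ceil(log_2(L)). So any comparison sort needs >= ceil(log_2(36!)) = 139 comparisons in the worst case.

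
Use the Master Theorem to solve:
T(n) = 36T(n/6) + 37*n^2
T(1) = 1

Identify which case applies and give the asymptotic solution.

a=36, b=6, f(n)=37*n^2.
log_6(36) = 2, so n^(log_b(a)) = n^2.
f(n) = Theta(n^2), so Case 2 applies.
T(n) = Theta(n^2 log n).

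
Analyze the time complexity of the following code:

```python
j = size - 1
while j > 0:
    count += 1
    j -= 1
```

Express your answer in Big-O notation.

Time complexity: O(n).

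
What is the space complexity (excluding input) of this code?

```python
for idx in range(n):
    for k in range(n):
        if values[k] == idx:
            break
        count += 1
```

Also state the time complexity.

Space complexity: O(1).
Only a constant amount of auxiliary storage is used; nothing grows with n.
Time complexity: O(n^2).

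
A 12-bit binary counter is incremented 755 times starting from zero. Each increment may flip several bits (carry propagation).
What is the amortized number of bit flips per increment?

Bit i flips on every 2^i-th increment, so over 755 increments bit i flips floor(755/2^i) times. Summing over i: total flips < 2 * 755. Amortized: < 2 = O(1) per increment.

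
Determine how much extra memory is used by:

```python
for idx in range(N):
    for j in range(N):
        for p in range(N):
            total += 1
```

Space complexity: O(1).
Only a constant amount of auxiliary storage is used; nothing grows with n.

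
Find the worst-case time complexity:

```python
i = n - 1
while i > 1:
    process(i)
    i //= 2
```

Time complexity: O(log n).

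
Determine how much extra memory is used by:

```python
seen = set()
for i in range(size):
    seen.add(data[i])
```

Space complexity: O(n).
Auxiliary storage grows linearly with the input size n in the worst case.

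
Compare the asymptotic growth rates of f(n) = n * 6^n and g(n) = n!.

g(n) = n! grows faster: by Stirling n! ~ (n/e)^n sqrt(2*pi*n); (n/e)^n eventually dominates n * 6^n.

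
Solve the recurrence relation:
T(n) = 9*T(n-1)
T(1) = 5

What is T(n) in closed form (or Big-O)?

Each step multiplies by 9. T(n) = T(1)*9^(n-1) = 5*9^(n-1).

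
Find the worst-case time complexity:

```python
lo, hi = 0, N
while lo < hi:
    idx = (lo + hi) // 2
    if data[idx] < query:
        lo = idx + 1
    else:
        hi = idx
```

Time complexity: O(log n).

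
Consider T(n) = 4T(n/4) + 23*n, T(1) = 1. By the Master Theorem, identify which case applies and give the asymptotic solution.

a=4, b=4, f(n)=23*n.
log_4(4) = 1, so n^(log_b(a)) = n.
f(n) = Theta(n), so Case 2 applies.
T(n) = Theta(n log n).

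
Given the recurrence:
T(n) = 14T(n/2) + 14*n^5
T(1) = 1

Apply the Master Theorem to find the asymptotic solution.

a=14, b=2, f(n)=14*n^5. log_2(14) = 3.807 < 5. Case 3: T(n) = O(n^5).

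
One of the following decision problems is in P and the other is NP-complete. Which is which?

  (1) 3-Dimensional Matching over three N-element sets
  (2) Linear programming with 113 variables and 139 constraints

(1) is NP-complete: one of Karp's 21 NP-complete problems.
(2) is P: the ellipsoid and interior-point methods run in polynomial time.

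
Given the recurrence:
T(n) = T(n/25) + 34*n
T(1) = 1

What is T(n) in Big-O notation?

Geometric series: 34*n*(1 + 1/25 + 1/25^2 + ...) = O(n). T(n) = O(n).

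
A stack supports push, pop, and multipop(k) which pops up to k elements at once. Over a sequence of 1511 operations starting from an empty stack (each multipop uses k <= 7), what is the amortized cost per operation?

Each element is pushed exactly once and popped at most once (whether by pop or as part of a multipop). So the total number of individual pops over the whole sequence is at most the number of pushes, which is at most 1511. Total work <= 2 * 1511, hence O(1) amortized per operation.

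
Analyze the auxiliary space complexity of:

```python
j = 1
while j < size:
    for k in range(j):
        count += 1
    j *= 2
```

Space complexity: O(1).
Only a constant amount of auxiliary storage is used; nothing grows with n.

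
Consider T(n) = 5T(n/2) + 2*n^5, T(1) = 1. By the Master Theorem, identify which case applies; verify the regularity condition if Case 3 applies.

a=5, b=2, f(n)=2*n^5.
log_2(5) = 2.322 < 5.
f(n) = Omega(n^(2.322+epsilon)) for some epsilon > 0, so Case 3 is the candidate.
Regularity: a*f(n/b) = 5*2*(n/2)^5 = (5/32)*2*n^5 <= c*f(n) with c = 5/32 < 1. Satisfied.
Case 3: T(n) = Theta(n^5).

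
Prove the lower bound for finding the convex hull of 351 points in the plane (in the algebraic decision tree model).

Reduction from sorting: given 351 numbers x_1,...,x_{351}, map x_i to the point (x_i, x_i^2) on the parabola y = x^2. All points are on the convex hull, and walking the hull gives them in sorted x-order. Since sorting requires Omega(n log n), so does planar convex hull.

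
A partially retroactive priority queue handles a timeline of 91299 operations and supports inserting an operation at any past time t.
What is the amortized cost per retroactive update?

Partially retroactive priority queues (Demaine-Iacono-Langerman) allow updates at past times with queries only at the present. With a balanced BST over the m = 91299 timeline events tracking bridges, each retroactive insert or delete is O(log m) amortized.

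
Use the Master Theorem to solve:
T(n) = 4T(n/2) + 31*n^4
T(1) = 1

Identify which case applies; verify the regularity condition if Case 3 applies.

a=4, b=2, f(n)=31*n^4.
log_2(4) = 2 < 4.
f(n) = Omega(n^(2+epsilon)) for some epsilon > 0, so Case 3 is the candidate.
Regularity: a*f(n/b) = 4*31*(n/2)^4 = (4/16)*31*n^4 <= c*f(n) with c = 4/16 < 1. Satisfied.
Case 3: T(n) = Theta(n^4).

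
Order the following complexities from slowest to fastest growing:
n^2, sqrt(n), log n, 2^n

Ordered by growth rate: log n < sqrt(n) < n^2 < 2^n.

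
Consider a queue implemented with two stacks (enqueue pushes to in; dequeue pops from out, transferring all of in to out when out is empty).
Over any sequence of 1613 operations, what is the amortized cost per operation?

Each element is pushed to in once, popped once, pushed to out once, and popped once: 4 unit operations over its lifetime. Over 1613 operations the total work is O(1613). Amortized O(1) per enqueue/dequeue.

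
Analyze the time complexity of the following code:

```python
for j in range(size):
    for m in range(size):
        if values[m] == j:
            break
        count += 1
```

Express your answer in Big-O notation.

Time complexity: O(n^2).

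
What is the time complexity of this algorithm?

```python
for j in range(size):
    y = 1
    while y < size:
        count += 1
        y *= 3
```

Time complexity: O(n log n).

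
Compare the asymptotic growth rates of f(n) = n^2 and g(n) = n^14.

g(n) = n^14 grows faster: n^14/n^2 = n^12 -> infinity.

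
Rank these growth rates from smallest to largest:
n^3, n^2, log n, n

Ordered by growth rate: log n < n < n^2 < n^3.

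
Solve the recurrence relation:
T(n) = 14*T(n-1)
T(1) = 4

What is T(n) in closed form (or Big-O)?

Each step multiplies by 14. T(n) = T(1)*14^(n-1) = 4*14^(n-1).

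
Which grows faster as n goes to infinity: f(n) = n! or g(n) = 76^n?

f(n) = n! grows faster: n!/76^n -> infinity by Stirling.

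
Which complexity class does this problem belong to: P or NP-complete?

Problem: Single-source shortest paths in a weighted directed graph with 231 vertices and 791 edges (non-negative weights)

This problem is in P: Dijkstra's algorithm runs in O((V+E) log V).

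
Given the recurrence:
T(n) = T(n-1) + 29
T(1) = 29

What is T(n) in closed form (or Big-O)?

Unrolling: T(n) = T(n-1) + 29 = T(n-2) + 2*29 = ... = T(1) + (n-1)*29 = 29 + (n-1)*29 = 29n.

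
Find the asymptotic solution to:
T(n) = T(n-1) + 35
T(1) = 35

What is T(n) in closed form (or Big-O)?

Unrolling: T(n) = T(n-1) + 35 = T(n-2) + 2*35 = ... = T(1) + (n-1)*35 = 35 + (n-1)*35 = 35n.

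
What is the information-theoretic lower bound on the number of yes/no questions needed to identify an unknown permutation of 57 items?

There are 57! = 40526919504877216755680601905432322134980384796226602145184481280000000000000 permutations. Each yes/no question gives at most 1 bit, so at least ceil(log_2(40526919504877216755680601905432322134980384796226602145184481280000000000000)) = 255 questions are needed.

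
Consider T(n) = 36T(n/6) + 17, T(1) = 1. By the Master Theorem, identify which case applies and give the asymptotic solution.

a=36, b=6, f(n)=17.
log_6(36) = 2 > 0.
Since f(n) = O(n^0) is polynomially smaller than n^2, Case 1 applies.
T(n) = Theta(n^2).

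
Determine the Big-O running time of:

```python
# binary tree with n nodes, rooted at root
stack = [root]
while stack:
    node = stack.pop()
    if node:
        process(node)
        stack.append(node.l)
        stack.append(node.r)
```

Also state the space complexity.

Time complexity: O(n).
Space complexity: O(n).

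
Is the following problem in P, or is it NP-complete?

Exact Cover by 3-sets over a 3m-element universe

This problem is NP-complete: one of Karp's 21 NP-complete problems.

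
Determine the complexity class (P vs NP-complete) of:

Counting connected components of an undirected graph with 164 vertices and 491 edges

This problem is in P: BFS/DFS visits each vertex and edge once: O(V+E).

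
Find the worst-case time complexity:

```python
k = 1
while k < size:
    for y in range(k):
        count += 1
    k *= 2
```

Time complexity: O(n).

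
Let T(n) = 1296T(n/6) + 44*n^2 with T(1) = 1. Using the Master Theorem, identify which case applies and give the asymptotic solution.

a=1296, b=6, f(n)=44*n^2.
log_6(1296) = 4 > 2.
Since f(n) = O(n^2) is polynomially smaller than n^4, Case 1 applies.
T(n) = Theta(n^4).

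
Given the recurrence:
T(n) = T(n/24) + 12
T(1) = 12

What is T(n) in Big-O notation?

Each step divides n by 24 and adds 12. After log_24(n) steps, T(n) = O(log n).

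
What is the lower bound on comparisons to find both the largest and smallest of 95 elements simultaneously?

Pair elements first (floor(95/2) comparisons), then find max among winners and min among losers. Total: ceil(3*95/2) - 2 = 141 comparisons.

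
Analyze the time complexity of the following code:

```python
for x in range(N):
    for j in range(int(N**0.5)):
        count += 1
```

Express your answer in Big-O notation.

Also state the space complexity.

Time complexity: O(n * sqrt(n)).
Space complexity: O(1).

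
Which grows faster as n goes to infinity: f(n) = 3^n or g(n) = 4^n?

g(n) = 4^n grows faster: (4/3)^n -> infinity since 4/3 > 1.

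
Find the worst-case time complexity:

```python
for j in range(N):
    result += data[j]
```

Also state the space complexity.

Time complexity: O(n).
Space complexity: O(1).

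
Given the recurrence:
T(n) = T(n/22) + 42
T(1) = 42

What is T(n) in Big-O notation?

Each step divides n by 22 and adds 42. After log_22(n) steps, T(n) = O(log n).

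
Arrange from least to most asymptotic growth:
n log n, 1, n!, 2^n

Ordered by growth rate: 1 < n log n < 2^n < n!.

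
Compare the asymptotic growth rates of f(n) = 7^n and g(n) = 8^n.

g(n) = 8^n grows faster: (8/7)^n -> infinity since 8/7 > 1.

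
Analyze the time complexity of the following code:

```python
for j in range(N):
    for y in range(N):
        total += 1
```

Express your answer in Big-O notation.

Time complexity: O(n^2).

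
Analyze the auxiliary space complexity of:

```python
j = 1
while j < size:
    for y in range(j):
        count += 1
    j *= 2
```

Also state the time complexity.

Space complexity: O(1).
Only a constant amount of auxiliary storage is used; nothing grows with n.
Time complexity: O(n).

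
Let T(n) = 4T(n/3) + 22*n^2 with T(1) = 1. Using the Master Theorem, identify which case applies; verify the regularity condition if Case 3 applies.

a=4, b=3, f(n)=22*n^2.
log_3(4) = 1.262 < 2.
f(n) = Omega(n^(1.262+epsilon)) for some epsilon > 0, so Case 3 is the candidate.
Regularity: a*f(n/b) = 4*22*(n/3)^2 = (4/9)*22*n^2 <= c*f(n) with c = 4/9 < 1. Satisfied.
Case 3: T(n) = Theta(n^2).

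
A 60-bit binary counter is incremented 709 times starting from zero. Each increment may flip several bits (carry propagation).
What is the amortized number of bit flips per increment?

Bit i flips on every 2^i-th increment, so over 709 increments bit i flips floor(709/2^i) times. Summing over i: total flips < 2 * 709. Amortized: < 2 = O(1) per increment.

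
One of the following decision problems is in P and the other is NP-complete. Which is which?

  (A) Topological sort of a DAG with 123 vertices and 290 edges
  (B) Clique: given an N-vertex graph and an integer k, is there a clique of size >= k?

(A) is P: DFS-based topological sort runs in O(V+E).
(B) is NP-complete: complement of Independent Set / Vertex Cover (with k part of the input).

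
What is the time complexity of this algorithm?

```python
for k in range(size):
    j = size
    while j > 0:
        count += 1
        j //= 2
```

Time complexity: O(n log n).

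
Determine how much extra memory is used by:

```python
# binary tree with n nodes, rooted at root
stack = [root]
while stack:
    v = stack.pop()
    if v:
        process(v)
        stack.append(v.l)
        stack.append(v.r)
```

Space complexity: O(n).
Auxiliary storage grows linearly with the input size n in the worst case.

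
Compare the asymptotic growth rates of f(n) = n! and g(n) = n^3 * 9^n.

f(n) = n! grows faster: by Stirling n! ~ (n/e)^n sqrt(2*pi*n); (n/e)^n eventually dominates n^3 * 9^n.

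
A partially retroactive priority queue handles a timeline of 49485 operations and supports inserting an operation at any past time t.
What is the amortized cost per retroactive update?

Partially retroactive priority queues (Demaine-Iacono-Langerman) allow updates at past times with queries only at the present. With a balanced BST over the m = 49485 timeline events tracking bridges, each retroactive insert or delete is O(log m) amortized.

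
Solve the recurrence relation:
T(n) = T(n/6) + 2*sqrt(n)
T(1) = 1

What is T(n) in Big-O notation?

Each level contributes sqrt(n/6^k). Geometric series with ratio 1/sqrt(6) < 1 sums to O(sqrt(n)).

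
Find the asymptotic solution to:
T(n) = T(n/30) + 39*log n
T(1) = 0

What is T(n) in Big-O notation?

Each of the log_30(n) levels adds O(log n). T(n) = O(log^2 n).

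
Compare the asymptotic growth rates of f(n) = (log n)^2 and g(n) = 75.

f(n) = (log n)^2 grows faster: any unbounded function dominates a constant.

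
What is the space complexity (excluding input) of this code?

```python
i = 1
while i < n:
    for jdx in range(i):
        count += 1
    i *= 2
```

Space complexity: O(1).
Only a constant amount of auxiliary storage is used; nothing grows with n.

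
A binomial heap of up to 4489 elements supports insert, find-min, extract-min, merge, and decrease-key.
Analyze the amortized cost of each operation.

A binomial heap with n <= 4489 elements has at most floor(log_2 4489) + 1 = 13 trees. Using potential Phi = number of trees: Insert adds one tree, but cascading merges reduce count -- amortized O(1). Find-min reads the cached minimum pointer: O(1). Extract-min creates O(log n) new trees: O(log n). Merge combines tree lists: O(log n). Decrease-key sifts the element up its tree of height <= log n: O(log n).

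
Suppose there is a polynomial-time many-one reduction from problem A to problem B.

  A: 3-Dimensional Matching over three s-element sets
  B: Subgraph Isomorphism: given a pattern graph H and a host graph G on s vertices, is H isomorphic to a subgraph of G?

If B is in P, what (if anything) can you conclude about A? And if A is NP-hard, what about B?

A poly-time reduction A <=_p B means any A-instance can be transformed to a B-instance in poly time.
If B is in P: compose the reduction with B's poly-time algorithm to solve A in poly time, so A is in P.
If A is NP-hard: every NP problem reduces to A, which reduces to B; composing reductions, every NP problem reduces to B, so B is NP-hard.
(Here in fact A is NP-complete and B is NP-complete.)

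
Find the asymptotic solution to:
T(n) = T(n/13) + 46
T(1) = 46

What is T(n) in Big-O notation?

Each step divides n by 13 and adds 46. After log_13(n) steps, T(n) = O(log n).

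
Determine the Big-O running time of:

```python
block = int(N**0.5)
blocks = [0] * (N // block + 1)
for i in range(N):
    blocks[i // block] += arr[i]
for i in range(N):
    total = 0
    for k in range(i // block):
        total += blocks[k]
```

Time complexity: O(n * sqrt(n)).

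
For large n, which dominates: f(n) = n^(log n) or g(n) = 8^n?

g(n) = 8^n grows faster: take logs: log(n^(log n)) = (log n)^2, log(8^n) = n log 8; n dominates (log n)^2.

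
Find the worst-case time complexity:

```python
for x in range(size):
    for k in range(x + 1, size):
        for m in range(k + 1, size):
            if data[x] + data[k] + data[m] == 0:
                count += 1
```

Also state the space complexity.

Time complexity: O(n^3).
Space complexity: O(1).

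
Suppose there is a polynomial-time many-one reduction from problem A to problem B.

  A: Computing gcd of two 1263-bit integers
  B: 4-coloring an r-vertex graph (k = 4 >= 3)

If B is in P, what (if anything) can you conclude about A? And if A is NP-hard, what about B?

A poly-time reduction A <=_p B means any A-instance can be transformed to a B-instance in poly time.
If B is in P: compose the reduction with B's poly-time algorithm to solve A in poly time, so A is in P.
If A is NP-hard: every NP problem reduces to A, which reduces to B; composing reductions, every NP problem reduces to B, so B is NP-hard.
(Here in fact A is P and B is NP-complete.)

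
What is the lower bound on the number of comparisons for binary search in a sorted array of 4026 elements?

With 4026 possible positions, we need at least ceil(log_2(4026)) = 12 comparisons. Each comparison splits the remaining candidates by at most half.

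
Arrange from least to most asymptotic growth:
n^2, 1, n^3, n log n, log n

Ordered by growth rate: 1 < log n < n log n < n^2 < n^3.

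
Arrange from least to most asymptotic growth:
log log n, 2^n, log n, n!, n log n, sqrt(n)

Ordered by growth rate: log log n < log n < sqrt(n) < n log n < 2^n < n!.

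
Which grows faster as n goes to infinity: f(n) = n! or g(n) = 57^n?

f(n) = n! grows faster: n!/57^n -> infinity by Stirling.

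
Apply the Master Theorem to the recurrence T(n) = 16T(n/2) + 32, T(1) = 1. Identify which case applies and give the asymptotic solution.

a=16, b=2, f(n)=32.
log_2(16) = 4 > 0.
Since f(n) = O(n^0) is polynomially smaller than n^4, Case 1 applies.
T(n) = Theta(n^4).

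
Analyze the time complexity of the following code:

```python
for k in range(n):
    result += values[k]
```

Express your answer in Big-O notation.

Time complexity: O(n).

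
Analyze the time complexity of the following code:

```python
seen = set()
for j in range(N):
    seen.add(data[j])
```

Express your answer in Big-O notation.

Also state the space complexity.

Time complexity: O(n).
Space complexity: O(n).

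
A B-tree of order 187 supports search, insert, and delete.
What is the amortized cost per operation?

B-tree of order 187 has height O(log_187 n). Each operation traverses the tree height. Splits during insert and merges during delete are O(1) each and occur at most once per level. Total cost per operation: O(log_187 n).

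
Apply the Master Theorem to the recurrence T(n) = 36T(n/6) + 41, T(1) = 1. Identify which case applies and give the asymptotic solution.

a=36, b=6, f(n)=41.
log_6(36) = 2 > 0.
Since f(n) = O(n^0) is polynomially smaller than n^2, Case 1 applies.
T(n) = Theta(n^2).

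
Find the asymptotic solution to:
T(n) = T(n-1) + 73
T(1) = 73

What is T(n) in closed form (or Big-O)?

Unrolling: T(n) = T(n-1) + 73 = T(n-2) + 2*73 = ... = T(1) + (n-1)*73 = 73 + (n-1)*73 = 73n.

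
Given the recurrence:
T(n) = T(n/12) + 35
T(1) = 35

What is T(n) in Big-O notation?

Each step divides n by 12 and adds 35. After log_12(n) steps, T(n) = O(log n).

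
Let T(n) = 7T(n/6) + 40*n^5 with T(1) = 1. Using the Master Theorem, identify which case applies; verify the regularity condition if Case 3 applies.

a=7, b=6, f(n)=40*n^5.
log_6(7) = 1.086 < 5.
f(n) = Omega(n^(1.086+epsilon)) for some epsilon > 0, so Case 3 is the candidate.
Regularity: a*f(n/b) = 7*40*(n/6)^5 = (7/7776)*40*n^5 <= c*f(n) with c = 7/7776 < 1. Satisfied.
Case 3: T(n) = Theta(n^5).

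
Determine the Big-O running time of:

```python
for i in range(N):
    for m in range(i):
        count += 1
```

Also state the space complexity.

Time complexity: O(n^2).
Space complexity: O(1).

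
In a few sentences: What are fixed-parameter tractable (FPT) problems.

A problem parameterized by k is FPT if it can be solved in time f(k) * n^O(1), where f is any computable function of k alone. Vertex Cover parameterized by solution size k is FPT: O(2^k * n). The W-hierarchy (W[1], W[2], ...) classifies parameterized problems by hardness; Clique parameterized by clique size is W[1]-complete.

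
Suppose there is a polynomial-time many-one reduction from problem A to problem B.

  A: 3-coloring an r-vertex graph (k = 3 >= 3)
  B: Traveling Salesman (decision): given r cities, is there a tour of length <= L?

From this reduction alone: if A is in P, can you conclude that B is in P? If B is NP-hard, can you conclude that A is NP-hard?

A poly-time reduction A <=_p B transfers tractability DOWN (B easy => A easy) and hardness UP (A hard => B hard), not the reverse.
From A in P, the reduction alone does NOT give B in P: any problem in P trivially reduces to SAT, yet SAT is not known to be in P.
From B NP-hard, the reduction alone does NOT give A NP-hard: again, easy problems reduce to hard ones.
(Here in fact A is NP-complete and B is NP-complete.)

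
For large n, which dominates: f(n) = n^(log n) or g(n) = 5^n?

g(n) = 5^n grows faster: take logs: log(n^(log n)) = (log n)^2, log(5^n) = n log 5; n dominates (log n)^2.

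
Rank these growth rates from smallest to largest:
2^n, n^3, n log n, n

Ordered by growth rate: n < n log n < n^3 < 2^n.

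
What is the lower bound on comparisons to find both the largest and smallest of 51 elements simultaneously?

Pair elements first (floor(51/2) comparisons), then find max among winners and min among losers. Total: ceil(3*51/2) - 2 = 75 comparisons.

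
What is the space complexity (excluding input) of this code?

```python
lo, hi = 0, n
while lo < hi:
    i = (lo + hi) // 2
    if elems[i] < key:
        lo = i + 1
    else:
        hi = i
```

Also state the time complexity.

Space complexity: O(1).
Only a constant amount of auxiliary storage is used; nothing grows with n.
Time complexity: O(log n).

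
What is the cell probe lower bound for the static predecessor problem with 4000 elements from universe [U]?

The Patrascu-Thorup lower bound shows any data structure on n = 4000 elements using O(n * polylog(n)) space requires Omega(log log U) query time. van Emde Boas trees achieve O(log log U) with O(U) space.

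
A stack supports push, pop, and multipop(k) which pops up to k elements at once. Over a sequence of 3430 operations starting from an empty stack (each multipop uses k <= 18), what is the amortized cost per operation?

Each element is pushed exactly once and popped at most once (whether by pop or as part of a multipop). So the total number of individual pops over the whole sequence is at most the number of pushes, which is at most 3430. Total work <= 2 * 3430, hence O(1) amortized per operation.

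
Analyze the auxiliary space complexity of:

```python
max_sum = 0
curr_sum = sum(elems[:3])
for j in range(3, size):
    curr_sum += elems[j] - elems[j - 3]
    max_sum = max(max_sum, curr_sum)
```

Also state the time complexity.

Space complexity: O(1).
Only a constant amount of auxiliary storage is used; nothing grows with n.
Time complexity: O(n).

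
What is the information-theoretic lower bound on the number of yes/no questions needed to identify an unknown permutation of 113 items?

There are 113! = 22311927486598136465966070212187151182564399087952213171022161345724023063584214692821047352118139068425569179220877461124773845924561575264739138192463311667200000000000000000000000000 permutations. Each yes/no question gives at most 1 bit, so at least ceil(log_2(22311927486598136465966070212187151182564399087952213171022161345724023063584214692821047352118139068425569179220877461124773845924561575264739138192463311667200000000000000000000000000)) = 613 questions are needed.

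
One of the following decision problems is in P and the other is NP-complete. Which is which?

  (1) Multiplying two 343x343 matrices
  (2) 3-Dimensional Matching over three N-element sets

(1) is P: the schoolbook algorithm runs in O(n^3).
(2) is NP-complete: one of Karp's 21 NP-complete problems.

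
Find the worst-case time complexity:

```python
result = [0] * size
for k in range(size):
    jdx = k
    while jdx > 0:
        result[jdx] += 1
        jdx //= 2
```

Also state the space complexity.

Time complexity: O(n log n).
Space complexity: O(n).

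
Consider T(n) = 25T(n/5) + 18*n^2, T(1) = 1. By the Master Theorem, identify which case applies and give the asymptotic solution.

a=25, b=5, f(n)=18*n^2.
log_5(25) = 2, so n^(log_b(a)) = n^2.
f(n) = Theta(n^2), so Case 2 applies.
T(n) = Theta(n^2 log n).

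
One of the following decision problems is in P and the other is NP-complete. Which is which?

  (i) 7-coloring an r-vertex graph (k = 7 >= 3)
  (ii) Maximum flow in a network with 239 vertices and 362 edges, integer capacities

(i) is NP-complete: graph k-coloring for k>=3 is NP-complete by reduction from 3-SAT.
(ii) is P: Edmonds-Karp / push-relabel run in polynomial time.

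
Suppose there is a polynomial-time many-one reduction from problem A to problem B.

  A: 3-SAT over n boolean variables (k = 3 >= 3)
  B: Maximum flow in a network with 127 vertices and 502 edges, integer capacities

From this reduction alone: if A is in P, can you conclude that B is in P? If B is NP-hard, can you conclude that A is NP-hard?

A poly-time reduction A <=_p B transfers tractability DOWN (B easy => A easy) and hardness UP (A hard => B hard), not the reverse.
From A in P, the reduction alone does NOT give B in P: any problem in P trivially reduces to SAT, yet SAT is not known to be in P.
From B NP-hard, the reduction alone does NOT give A NP-hard: again, easy problems reduce to hard ones.
(Here in fact A is NP-complete and B is in P, so no such reduction is known -- its existence would imply P = NP; the analysis concerns only what the assumed reduction would or would not let you conclude.)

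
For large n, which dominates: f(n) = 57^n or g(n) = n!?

g(n) = n! grows faster: n!/57^n -> infinity by Stirling.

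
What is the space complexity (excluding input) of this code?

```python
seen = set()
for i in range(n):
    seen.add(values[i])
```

Space complexity: O(n).
Auxiliary storage grows linearly with the input size n in the worst case.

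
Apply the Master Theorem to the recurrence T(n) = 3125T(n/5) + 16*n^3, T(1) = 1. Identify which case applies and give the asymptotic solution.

a=3125, b=5, f(n)=16*n^3.
log_5(3125) = 5 > 3.
Since f(n) = O(n^3) is polynomially smaller than n^5, Case 1 applies.
T(n) = Theta(n^5).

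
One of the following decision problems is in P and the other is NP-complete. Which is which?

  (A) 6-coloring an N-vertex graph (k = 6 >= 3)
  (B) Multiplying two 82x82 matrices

(A) is NP-complete: graph k-coloring for k>=3 is NP-complete by reduction from 3-SAT.
(B) is P: the schoolbook algorithm runs in O(n^3).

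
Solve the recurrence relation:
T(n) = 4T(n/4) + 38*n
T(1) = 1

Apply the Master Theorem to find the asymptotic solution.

a=4, b=4, f(n)=38*n. log_4(4) = 1. Case 2: T(n) = O(n log n).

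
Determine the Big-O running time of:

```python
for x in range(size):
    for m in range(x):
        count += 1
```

Time complexity: O(n^2).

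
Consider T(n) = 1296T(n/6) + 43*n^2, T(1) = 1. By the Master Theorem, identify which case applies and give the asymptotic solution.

a=1296, b=6, f(n)=43*n^2.
log_6(1296) = 4 > 2.
Since f(n) = O(n^2) is polynomially smaller than n^4, Case 1 applies.
T(n) = Theta(n^4).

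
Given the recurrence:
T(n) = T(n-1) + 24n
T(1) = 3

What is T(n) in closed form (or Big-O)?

Unrolling: T(n) = 3 + 24*(2 + 3 + ... + n) = 3 + 24*(n(n+1)/2 - 1) = O(n^2).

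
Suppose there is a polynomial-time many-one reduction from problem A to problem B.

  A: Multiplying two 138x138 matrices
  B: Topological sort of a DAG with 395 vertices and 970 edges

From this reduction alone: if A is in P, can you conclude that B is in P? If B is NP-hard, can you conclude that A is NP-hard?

A poly-time reduction A <=_p B transfers tractability DOWN (B easy => A easy) and hardness UP (A hard => B hard), not the reverse.
From A in P, the reduction alone does NOT give B in P: any problem in P trivially reduces to SAT, yet SAT is not known to be in P.
From B NP-hard, the reduction alone does NOT give A NP-hard: again, easy problems reduce to hard ones.
(Here in fact A is P and B is P.)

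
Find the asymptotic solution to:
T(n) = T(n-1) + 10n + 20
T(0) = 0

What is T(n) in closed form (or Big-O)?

Dominant term in sum is 10*sum(i, i=1..n) = 10*n*(n+1)/2 = O(n^2).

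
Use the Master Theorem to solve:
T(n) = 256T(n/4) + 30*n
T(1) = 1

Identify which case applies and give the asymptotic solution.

a=256, b=4, f(n)=30*n.
log_4(256) = 4 > 1.
Since f(n) = O(n^1) is polynomially smaller than n^4, Case 1 applies.
T(n) = Theta(n^4).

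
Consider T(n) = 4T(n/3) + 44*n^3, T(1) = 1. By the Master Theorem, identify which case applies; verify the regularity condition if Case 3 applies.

a=4, b=3, f(n)=44*n^3.
log_3(4) = 1.262 < 3.
f(n) = Omega(n^(1.262+epsilon)) for some epsilon > 0, so Case 3 is the candidate.
Regularity: a*f(n/b) = 4*44*(n/3)^3 = (4/27)*44*n^3 <= c*f(n) with c = 4/27 < 1. Satisfied.
Case 3: T(n) = Theta(n^3).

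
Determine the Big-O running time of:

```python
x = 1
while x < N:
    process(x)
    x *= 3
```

Time complexity: O(log n).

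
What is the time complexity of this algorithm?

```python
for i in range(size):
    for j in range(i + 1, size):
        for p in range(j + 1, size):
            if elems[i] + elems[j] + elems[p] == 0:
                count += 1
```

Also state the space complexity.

Time complexity: O(n^3).
Space complexity: O(1).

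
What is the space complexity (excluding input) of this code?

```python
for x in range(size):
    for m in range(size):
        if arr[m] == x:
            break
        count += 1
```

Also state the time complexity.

Space complexity: O(1).
Only a constant amount of auxiliary storage is used; nothing grows with n.
Time complexity: O(n^2).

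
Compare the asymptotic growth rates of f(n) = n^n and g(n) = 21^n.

f(n) = n^n grows faster: n^n / 21^n = (n/21)^n -> infinity once n > 21.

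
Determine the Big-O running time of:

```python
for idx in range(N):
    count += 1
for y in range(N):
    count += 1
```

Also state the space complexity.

Time complexity: O(n).
Space complexity: O(1).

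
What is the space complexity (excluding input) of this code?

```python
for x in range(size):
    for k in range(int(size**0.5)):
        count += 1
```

Space complexity: O(1).
Only a constant amount of auxiliary storage is used; nothing grows with n.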